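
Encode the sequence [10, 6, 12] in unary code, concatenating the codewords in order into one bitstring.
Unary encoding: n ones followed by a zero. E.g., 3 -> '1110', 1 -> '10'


Encode each number as n ones followed by a terminating 0:
  10 -> 11111111110 (11 bits)
  6 -> 1111110 (7 bits)
  12 -> 1111111111110 (13 bits)
Total length = 11 + 7 + 13 = 31 bits.

Unary([10, 6, 12]) = 1111111111011111101111111111110 (31 bits)


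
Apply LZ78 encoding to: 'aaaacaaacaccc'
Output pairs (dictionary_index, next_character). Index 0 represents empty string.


LZ78 encoding steps:
Dictionary: {0: ''}
Step 1: w='' (idx 0), next='a' -> output (0, 'a'), add 'a' as idx 1
Step 2: w='a' (idx 1), next='a' -> output (1, 'a'), add 'aa' as idx 2
Step 3: w='a' (idx 1), next='c' -> output (1, 'c'), add 'ac' as idx 3
Step 4: w='aa' (idx 2), next='a' -> output (2, 'a'), add 'aaa' as idx 4
Step 5: w='' (idx 0), next='c' -> output (0, 'c'), add 'c' as idx 5
Step 6: w='ac' (idx 3), next='c' -> output (3, 'c'), add 'acc' as idx 6
Step 7: w='c' (idx 5), end of input -> output (5, '')


Encoded: [(0, 'a'), (1, 'a'), (1, 'c'), (2, 'a'), (0, 'c'), (3, 'c'), (5, '')]


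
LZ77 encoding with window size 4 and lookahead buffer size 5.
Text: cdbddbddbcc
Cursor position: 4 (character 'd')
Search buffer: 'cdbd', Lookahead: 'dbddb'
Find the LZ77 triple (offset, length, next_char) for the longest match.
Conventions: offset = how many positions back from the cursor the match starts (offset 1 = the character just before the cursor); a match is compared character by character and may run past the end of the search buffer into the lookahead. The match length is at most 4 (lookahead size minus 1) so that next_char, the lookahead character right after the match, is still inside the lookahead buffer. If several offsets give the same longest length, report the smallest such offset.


Try each offset into the search buffer:
  offset=1 (pos 3, char 'd'): match length 1
  offset=2 (pos 2, char 'b'): match length 0
  offset=3 (pos 1, char 'd'): match length 4
  offset=4 (pos 0, char 'c'): match length 0
Longest match has length 4 at offset 3.
next_char = character at position 4 + 4 = 8 -> 'b'

Best match: offset=3, length=4 (matching 'dbdd' starting at position 1)
LZ77 triple: (3, 4, 'b')


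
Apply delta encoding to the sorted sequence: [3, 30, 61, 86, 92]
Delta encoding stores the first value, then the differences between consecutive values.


First value: 3
Deltas:
  30 - 3 = 27
  61 - 30 = 31
  86 - 61 = 25
  92 - 86 = 6


Delta encoded: [3, 27, 31, 25, 6]


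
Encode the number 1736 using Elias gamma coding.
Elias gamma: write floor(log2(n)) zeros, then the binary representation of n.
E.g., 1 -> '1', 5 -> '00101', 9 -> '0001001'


num_bits = floor(log2(1736)) + 1 = 11
leading_zeros = num_bits - 1 = 10
binary(1736) = 11011001000

Elias gamma(1736) = '0000000000' + '11011001000' = 000000000011011001000 (21 bits)


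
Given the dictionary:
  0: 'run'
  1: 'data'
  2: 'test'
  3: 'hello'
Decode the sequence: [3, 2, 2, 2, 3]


Look up each index in the dictionary:
  3 -> 'hello'
  2 -> 'test'
  2 -> 'test'
  2 -> 'test'
  3 -> 'hello'

Decoded: "hello test test test hello"


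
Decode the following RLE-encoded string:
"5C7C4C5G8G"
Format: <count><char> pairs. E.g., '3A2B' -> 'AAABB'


Expanding each <count><char> pair:
  5C -> 'CCCCC'
  7C -> 'CCCCCCC'
  4C -> 'CCCC'
  5G -> 'GGGGG'
  8G -> 'GGGGGGGG'

Decoded = CCCCCCCCCCCCCCCCGGGGGGGGGGGGG


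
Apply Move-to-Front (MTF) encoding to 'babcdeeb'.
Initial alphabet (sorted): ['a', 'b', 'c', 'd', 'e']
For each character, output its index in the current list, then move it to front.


MTF encoding:
'b': index 1 in ['a', 'b', 'c', 'd', 'e'] -> ['b', 'a', 'c', 'd', 'e']
'a': index 1 in ['b', 'a', 'c', 'd', 'e'] -> ['a', 'b', 'c', 'd', 'e']
'b': index 1 in ['a', 'b', 'c', 'd', 'e'] -> ['b', 'a', 'c', 'd', 'e']
'c': index 2 in ['b', 'a', 'c', 'd', 'e'] -> ['c', 'b', 'a', 'd', 'e']
'd': index 3 in ['c', 'b', 'a', 'd', 'e'] -> ['d', 'c', 'b', 'a', 'e']
'e': index 4 in ['d', 'c', 'b', 'a', 'e'] -> ['e', 'd', 'c', 'b', 'a']
'e': index 0 in ['e', 'd', 'c', 'b', 'a'] -> ['e', 'd', 'c', 'b', 'a']
'b': index 3 in ['e', 'd', 'c', 'b', 'a'] -> ['b', 'e', 'd', 'c', 'a']


Output: [1, 1, 1, 2, 3, 4, 0, 3]


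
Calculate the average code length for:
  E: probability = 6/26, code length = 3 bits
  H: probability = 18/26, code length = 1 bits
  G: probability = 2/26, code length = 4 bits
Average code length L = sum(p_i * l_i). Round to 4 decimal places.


Weighted contributions p_i * l_i:
  E: (6/26) * 3 = 18/26
  H: (18/26) * 1 = 18/26
  G: (2/26) * 4 = 8/26
Sum = (18 + 18 + 8)/26 = 44/26

L = 44/26 = 1.6923 bits/symbol


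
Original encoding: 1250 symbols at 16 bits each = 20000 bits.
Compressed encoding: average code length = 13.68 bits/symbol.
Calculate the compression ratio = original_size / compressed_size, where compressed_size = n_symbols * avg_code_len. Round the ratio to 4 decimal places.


original_size = n_symbols * orig_bits = 1250 * 16 = 20000 bits
compressed_size = n_symbols * avg_code_len = 1250 * 13.68 = 17100.0 bits
ratio = original_size / compressed_size = 20000 / 17100.0 = 1.1696

Compression ratio = 1.1696


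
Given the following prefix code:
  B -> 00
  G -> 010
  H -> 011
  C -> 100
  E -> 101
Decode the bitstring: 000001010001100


Decoding step by step:
Bits 00 -> B
Bits 00 -> B
Bits 010 -> G
Bits 100 -> C
Bits 011 -> H
Bits 00 -> B


Decoded message: BBGCHB


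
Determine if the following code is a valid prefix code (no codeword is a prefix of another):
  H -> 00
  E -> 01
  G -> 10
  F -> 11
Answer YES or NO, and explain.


Checking each pair (does one codeword prefix another?):
  H='00' vs E='01': no prefix
  H='00' vs G='10': no prefix
  H='00' vs F='11': no prefix
  E='01' vs H='00': no prefix
  E='01' vs G='10': no prefix
  E='01' vs F='11': no prefix
  G='10' vs H='00': no prefix
  G='10' vs E='01': no prefix
  G='10' vs F='11': no prefix
  F='11' vs H='00': no prefix
  F='11' vs E='01': no prefix
  F='11' vs G='10': no prefix
No violation found over all pairs.

YES -- this is a valid prefix code. No codeword is a prefix of any other codeword.


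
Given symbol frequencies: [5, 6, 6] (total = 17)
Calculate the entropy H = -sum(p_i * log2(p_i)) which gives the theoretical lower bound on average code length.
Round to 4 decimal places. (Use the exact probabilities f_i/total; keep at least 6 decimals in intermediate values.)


Per-symbol terms -p_i * log2(p_i) with p_i = f_i/17:
  p = 5/17 = 0.294118: log2(p) = -1.765535, -p*log2(p) = 0.519275
  p = 6/17 = 0.352941: log2(p) = -1.502500, -p*log2(p) = 0.530294
  p = 6/17 = 0.352941: log2(p) = -1.502500, -p*log2(p) = 0.530294
H = 0.519275 + 0.530294 + 0.530294 = 1.579863

H = 1.5799 bits/symbol


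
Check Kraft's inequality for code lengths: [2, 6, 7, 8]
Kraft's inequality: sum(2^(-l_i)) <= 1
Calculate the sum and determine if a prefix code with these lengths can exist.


Sum = 2^(-2) + 2^(-6) + 2^(-7) + 2^(-8)
    = 0.25 + 0.015625 + 0.0078125 + 0.00390625
    = 71/256 = 0.27734375
Since 0.27734375 <= 1, Kraft's inequality IS satisfied.
A prefix code with these lengths CAN exist.

Kraft sum = 0.27734375. Satisfied.


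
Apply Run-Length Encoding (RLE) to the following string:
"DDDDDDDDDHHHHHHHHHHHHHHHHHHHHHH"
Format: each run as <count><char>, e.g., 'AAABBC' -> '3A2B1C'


Scanning runs left to right:
  i=0: run of 'D' x 9 -> '9D'
  i=9: run of 'H' x 22 -> '22H'

RLE = 9D22H


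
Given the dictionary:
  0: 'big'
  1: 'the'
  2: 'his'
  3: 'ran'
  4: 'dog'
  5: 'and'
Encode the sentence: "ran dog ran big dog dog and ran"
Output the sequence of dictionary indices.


Look up each word in the dictionary:
  'ran' -> 3
  'dog' -> 4
  'ran' -> 3
  'big' -> 0
  'dog' -> 4
  'dog' -> 4
  'and' -> 5
  'ran' -> 3

Encoded: [3, 4, 3, 0, 4, 4, 5, 3]


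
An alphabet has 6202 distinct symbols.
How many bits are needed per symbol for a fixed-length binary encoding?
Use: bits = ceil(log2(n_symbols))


log2(6202) = 12.5985
Bracket: 2^12 = 4096 < 6202 <= 2^13 = 8192
So ceil(log2(6202)) = 13

bits = ceil(log2(6202)) = ceil(12.5985) = 13 bits


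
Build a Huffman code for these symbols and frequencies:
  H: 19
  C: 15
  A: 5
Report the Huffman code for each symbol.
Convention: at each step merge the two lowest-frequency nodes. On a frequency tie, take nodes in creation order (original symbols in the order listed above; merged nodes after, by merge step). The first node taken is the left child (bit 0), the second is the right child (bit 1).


Huffman tree construction:
Step 1: Merge A(5) + C(15) = 20
Step 2: Merge H(19) + (A+C)(20) = 39
Read each symbol's code off the tree from the root (left child = 0, right child = 1).

Codes:
  H: 0 (length 1)
  C: 11 (length 2)
  A: 10 (length 2)
Average code length: 59/39 = 1.5128 bits/symbol


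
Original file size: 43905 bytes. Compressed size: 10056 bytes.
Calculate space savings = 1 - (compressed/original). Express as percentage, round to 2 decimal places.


ratio = compressed/original = 10056/43905 = 0.22904
savings = 1 - ratio = 1 - 0.22904 = 0.77096
as a percentage: 0.77096 * 100 = 77.1%

Space savings = 1 - 10056/43905 = 77.1%


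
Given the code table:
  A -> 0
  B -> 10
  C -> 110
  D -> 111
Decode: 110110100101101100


Decoding:
110 -> C
110 -> C
10 -> B
0 -> A
10 -> B
110 -> C
110 -> C
0 -> A


Result: CCBABCCA


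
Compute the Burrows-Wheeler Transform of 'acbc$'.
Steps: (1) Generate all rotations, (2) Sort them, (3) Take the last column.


Rotations (sorted):
  0: $acbc -> last char: c
  1: acbc$ -> last char: $
  2: bc$ac -> last char: c
  3: c$acb -> last char: b
  4: cbc$a -> last char: a


BWT = c$cba


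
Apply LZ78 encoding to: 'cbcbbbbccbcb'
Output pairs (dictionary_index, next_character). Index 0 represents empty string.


LZ78 encoding steps:
Dictionary: {0: ''}
Step 1: w='' (idx 0), next='c' -> output (0, 'c'), add 'c' as idx 1
Step 2: w='' (idx 0), next='b' -> output (0, 'b'), add 'b' as idx 2
Step 3: w='c' (idx 1), next='b' -> output (1, 'b'), add 'cb' as idx 3
Step 4: w='b' (idx 2), next='b' -> output (2, 'b'), add 'bb' as idx 4
Step 5: w='b' (idx 2), next='c' -> output (2, 'c'), add 'bc' as idx 5
Step 6: w='cb' (idx 3), next='c' -> output (3, 'c'), add 'cbc' as idx 6
Step 7: w='b' (idx 2), end of input -> output (2, '')


Encoded: [(0, 'c'), (0, 'b'), (1, 'b'), (2, 'b'), (2, 'c'), (3, 'c'), (2, '')]


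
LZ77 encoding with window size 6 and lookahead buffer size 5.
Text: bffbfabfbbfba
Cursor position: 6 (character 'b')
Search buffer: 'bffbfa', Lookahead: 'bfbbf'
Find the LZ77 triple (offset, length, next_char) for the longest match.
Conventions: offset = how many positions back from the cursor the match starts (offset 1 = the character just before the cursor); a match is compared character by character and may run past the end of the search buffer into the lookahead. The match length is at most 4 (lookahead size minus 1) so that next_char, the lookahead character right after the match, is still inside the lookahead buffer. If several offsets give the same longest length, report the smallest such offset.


Try each offset into the search buffer:
  offset=1 (pos 5, char 'a'): match length 0
  offset=2 (pos 4, char 'f'): match length 0
  offset=3 (pos 3, char 'b'): match length 2
  offset=4 (pos 2, char 'f'): match length 0
  offset=5 (pos 1, char 'f'): match length 0
  offset=6 (pos 0, char 'b'): match length 2
Longest match has length 2, found at offsets 3, 6; take the smallest, offset 3.
next_char = character at position 6 + 2 = 8 -> 'b'

Best match: offset=3, length=2 (matching 'bf' starting at position 3)
LZ77 triple: (3, 2, 'b')


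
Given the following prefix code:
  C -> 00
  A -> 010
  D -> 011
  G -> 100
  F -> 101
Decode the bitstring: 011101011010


Decoding step by step:
Bits 011 -> D
Bits 101 -> F
Bits 011 -> D
Bits 010 -> A


Decoded message: DFDA


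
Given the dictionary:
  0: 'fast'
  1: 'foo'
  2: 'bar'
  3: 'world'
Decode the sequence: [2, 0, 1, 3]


Look up each index in the dictionary:
  2 -> 'bar'
  0 -> 'fast'
  1 -> 'foo'
  3 -> 'world'

Decoded: "bar fast foo world"


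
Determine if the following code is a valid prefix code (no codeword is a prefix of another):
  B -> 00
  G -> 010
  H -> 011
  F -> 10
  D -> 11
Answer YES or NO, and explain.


Checking each pair (does one codeword prefix another?):
  B='00' vs G='010': no prefix
  B='00' vs H='011': no prefix
  B='00' vs F='10': no prefix
  B='00' vs D='11': no prefix
  G='010' vs B='00': no prefix
  G='010' vs H='011': no prefix
  G='010' vs F='10': no prefix
  G='010' vs D='11': no prefix
  H='011' vs B='00': no prefix
  H='011' vs G='010': no prefix
  H='011' vs F='10': no prefix
  H='011' vs D='11': no prefix
  F='10' vs B='00': no prefix
  F='10' vs G='010': no prefix
  F='10' vs H='011': no prefix
  F='10' vs D='11': no prefix
  D='11' vs B='00': no prefix
  D='11' vs G='010': no prefix
  D='11' vs H='011': no prefix
  D='11' vs F='10': no prefix
No violation found over all pairs.

YES -- this is a valid prefix code. No codeword is a prefix of any other codeword.


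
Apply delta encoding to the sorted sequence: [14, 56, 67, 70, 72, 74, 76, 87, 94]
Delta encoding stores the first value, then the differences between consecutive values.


First value: 14
Deltas:
  56 - 14 = 42
  67 - 56 = 11
  70 - 67 = 3
  72 - 70 = 2
  74 - 72 = 2
  76 - 74 = 2
  87 - 76 = 11
  94 - 87 = 7


Delta encoded: [14, 42, 11, 3, 2, 2, 2, 11, 7]


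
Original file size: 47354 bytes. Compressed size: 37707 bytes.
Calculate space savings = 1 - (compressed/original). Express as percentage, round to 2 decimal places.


ratio = compressed/original = 37707/47354 = 0.796279
savings = 1 - ratio = 1 - 0.796279 = 0.203721
as a percentage: 0.203721 * 100 = 20.37%

Space savings = 1 - 37707/47354 = 20.37%


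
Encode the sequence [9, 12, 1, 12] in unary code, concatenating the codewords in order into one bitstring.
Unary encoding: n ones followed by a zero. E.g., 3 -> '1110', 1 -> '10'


Encode each number as n ones followed by a terminating 0:
  9 -> 1111111110 (10 bits)
  12 -> 1111111111110 (13 bits)
  1 -> 10 (2 bits)
  12 -> 1111111111110 (13 bits)
Total length = 10 + 13 + 2 + 13 = 38 bits.

Unary([9, 12, 1, 12]) = 11111111101111111111110101111111111110 (38 bits)


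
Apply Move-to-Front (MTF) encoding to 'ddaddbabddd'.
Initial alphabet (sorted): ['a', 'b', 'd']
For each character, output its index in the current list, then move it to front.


MTF encoding:
'd': index 2 in ['a', 'b', 'd'] -> ['d', 'a', 'b']
'd': index 0 in ['d', 'a', 'b'] -> ['d', 'a', 'b']
'a': index 1 in ['d', 'a', 'b'] -> ['a', 'd', 'b']
'd': index 1 in ['a', 'd', 'b'] -> ['d', 'a', 'b']
'd': index 0 in ['d', 'a', 'b'] -> ['d', 'a', 'b']
'b': index 2 in ['d', 'a', 'b'] -> ['b', 'd', 'a']
'a': index 2 in ['b', 'd', 'a'] -> ['a', 'b', 'd']
'b': index 1 in ['a', 'b', 'd'] -> ['b', 'a', 'd']
'd': index 2 in ['b', 'a', 'd'] -> ['d', 'b', 'a']
'd': index 0 in ['d', 'b', 'a'] -> ['d', 'b', 'a']
'd': index 0 in ['d', 'b', 'a'] -> ['d', 'b', 'a']


Output: [2, 0, 1, 1, 0, 2, 2, 1, 2, 0, 0]


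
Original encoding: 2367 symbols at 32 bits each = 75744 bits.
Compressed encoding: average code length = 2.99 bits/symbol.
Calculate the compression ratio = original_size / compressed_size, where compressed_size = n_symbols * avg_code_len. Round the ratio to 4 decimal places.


original_size = n_symbols * orig_bits = 2367 * 32 = 75744 bits
compressed_size = n_symbols * avg_code_len = 2367 * 2.99 = 7077.33 bits
ratio = original_size / compressed_size = 75744 / 7077.33 = 10.7023

Compression ratio = 10.7023


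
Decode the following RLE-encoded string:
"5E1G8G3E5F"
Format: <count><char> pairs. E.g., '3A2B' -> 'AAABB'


Expanding each <count><char> pair:
  5E -> 'EEEEE'
  1G -> 'G'
  8G -> 'GGGGGGGG'
  3E -> 'EEE'
  5F -> 'FFFFF'

Decoded = EEEEEGGGGGGGGGEEEFFFFF


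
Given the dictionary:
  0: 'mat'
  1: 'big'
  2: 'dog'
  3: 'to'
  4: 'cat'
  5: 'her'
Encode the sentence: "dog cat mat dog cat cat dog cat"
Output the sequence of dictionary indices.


Look up each word in the dictionary:
  'dog' -> 2
  'cat' -> 4
  'mat' -> 0
  'dog' -> 2
  'cat' -> 4
  'cat' -> 4
  'dog' -> 2
  'cat' -> 4

Encoded: [2, 4, 0, 2, 4, 4, 2, 4]


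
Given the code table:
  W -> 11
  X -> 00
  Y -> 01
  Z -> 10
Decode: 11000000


Decoding:
11 -> W
00 -> X
00 -> X
00 -> X


Result: WXXX


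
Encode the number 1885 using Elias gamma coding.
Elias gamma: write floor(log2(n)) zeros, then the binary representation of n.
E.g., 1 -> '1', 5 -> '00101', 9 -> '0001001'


num_bits = floor(log2(1885)) + 1 = 11
leading_zeros = num_bits - 1 = 10
binary(1885) = 11101011101

Elias gamma(1885) = '0000000000' + '11101011101' = 000000000011101011101 (21 bits)


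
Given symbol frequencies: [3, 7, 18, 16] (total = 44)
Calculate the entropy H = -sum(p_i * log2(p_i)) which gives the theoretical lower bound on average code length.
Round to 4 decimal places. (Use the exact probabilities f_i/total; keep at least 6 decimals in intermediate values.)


Per-symbol terms -p_i * log2(p_i) with p_i = f_i/44:
  p = 3/44 = 0.068182: log2(p) = -3.874469, -p*log2(p) = 0.264168
  p = 7/44 = 0.159091: log2(p) = -2.652077, -p*log2(p) = 0.421921
  p = 18/44 = 0.409091: log2(p) = -1.289507, -p*log2(p) = 0.527525
  p = 16/44 = 0.363636: log2(p) = -1.459432, -p*log2(p) = 0.530702
H = 0.264168 + 0.421921 + 0.527525 + 0.530702 = 1.744316

H = 1.7443 bits/symbol


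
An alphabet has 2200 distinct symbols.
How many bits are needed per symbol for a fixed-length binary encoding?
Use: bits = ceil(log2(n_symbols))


log2(2200) = 11.1033
Bracket: 2^11 = 2048 < 2200 <= 2^12 = 4096
So ceil(log2(2200)) = 12

bits = ceil(log2(2200)) = ceil(11.1033) = 12 bits


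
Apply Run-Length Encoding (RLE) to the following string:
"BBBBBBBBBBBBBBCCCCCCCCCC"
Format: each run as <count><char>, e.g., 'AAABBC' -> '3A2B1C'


Scanning runs left to right:
  i=0: run of 'B' x 14 -> '14B'
  i=14: run of 'C' x 10 -> '10C'

RLE = 14B10C


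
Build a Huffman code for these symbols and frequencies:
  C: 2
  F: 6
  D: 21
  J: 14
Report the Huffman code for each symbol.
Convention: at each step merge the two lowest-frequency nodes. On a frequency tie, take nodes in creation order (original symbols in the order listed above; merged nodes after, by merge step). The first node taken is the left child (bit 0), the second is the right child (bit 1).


Huffman tree construction:
Step 1: Merge C(2) + F(6) = 8
Step 2: Merge (C+F)(8) + J(14) = 22
Step 3: Merge D(21) + ((C+F)+J)(22) = 43
Read each symbol's code off the tree from the root (left child = 0, right child = 1).

Codes:
  C: 100 (length 3)
  F: 101 (length 3)
  D: 0 (length 1)
  J: 11 (length 2)
Average code length: 73/43 = 1.6977 bits/symbol


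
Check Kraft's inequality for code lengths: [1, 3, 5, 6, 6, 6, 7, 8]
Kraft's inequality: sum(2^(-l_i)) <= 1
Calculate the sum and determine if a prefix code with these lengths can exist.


Sum = 2^(-1) + 2^(-3) + 2^(-5) + 2^(-6) + 2^(-6) + 2^(-6) + 2^(-7) + 2^(-8)
    = 0.5 + 0.125 + 0.03125 + 0.015625 + 0.015625 + 0.015625 + 0.0078125 + 0.00390625
    = 183/256 = 0.71484375
Since 0.71484375 <= 1, Kraft's inequality IS satisfied.
A prefix code with these lengths CAN exist.

Kraft sum = 0.71484375. Satisfied.


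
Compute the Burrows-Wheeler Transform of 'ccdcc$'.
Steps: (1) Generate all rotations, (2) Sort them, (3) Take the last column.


Rotations (sorted):
  0: $ccdcc -> last char: c
  1: c$ccdc -> last char: c
  2: cc$ccd -> last char: d
  3: ccdcc$ -> last char: $
  4: cdcc$c -> last char: c
  5: dcc$cc -> last char: c


BWT = ccd$cc


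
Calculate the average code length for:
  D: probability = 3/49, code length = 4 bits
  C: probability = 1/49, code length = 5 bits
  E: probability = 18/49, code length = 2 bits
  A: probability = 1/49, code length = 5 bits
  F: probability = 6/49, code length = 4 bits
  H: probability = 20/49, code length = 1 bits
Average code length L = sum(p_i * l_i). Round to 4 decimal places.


Weighted contributions p_i * l_i:
  D: (3/49) * 4 = 12/49
  C: (1/49) * 5 = 5/49
  E: (18/49) * 2 = 36/49
  A: (1/49) * 5 = 5/49
  F: (6/49) * 4 = 24/49
  H: (20/49) * 1 = 20/49
Sum = (12 + 5 + 36 + 5 + 24 + 20)/49 = 102/49

L = 102/49 = 2.0816 bits/symbol


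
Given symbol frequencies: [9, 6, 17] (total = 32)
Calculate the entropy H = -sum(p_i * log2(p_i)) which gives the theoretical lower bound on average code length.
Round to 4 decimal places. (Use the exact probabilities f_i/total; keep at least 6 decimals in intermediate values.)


Per-symbol terms -p_i * log2(p_i) with p_i = f_i/32:
  p = 9/32 = 0.281250: log2(p) = -1.830075, -p*log2(p) = 0.514709
  p = 6/32 = 0.187500: log2(p) = -2.415037, -p*log2(p) = 0.452820
  p = 17/32 = 0.531250: log2(p) = -0.912537, -p*log2(p) = 0.484785
H = 0.514709 + 0.452820 + 0.484785 = 1.452314

H = 1.4523 bits/symbol


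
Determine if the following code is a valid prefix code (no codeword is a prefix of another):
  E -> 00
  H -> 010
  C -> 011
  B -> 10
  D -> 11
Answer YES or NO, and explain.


Checking each pair (does one codeword prefix another?):
  E='00' vs H='010': no prefix
  E='00' vs C='011': no prefix
  E='00' vs B='10': no prefix
  E='00' vs D='11': no prefix
  H='010' vs E='00': no prefix
  H='010' vs C='011': no prefix
  H='010' vs B='10': no prefix
  H='010' vs D='11': no prefix
  C='011' vs E='00': no prefix
  C='011' vs H='010': no prefix
  C='011' vs B='10': no prefix
  C='011' vs D='11': no prefix
  B='10' vs E='00': no prefix
  B='10' vs H='010': no prefix
  B='10' vs C='011': no prefix
  B='10' vs D='11': no prefix
  D='11' vs E='00': no prefix
  D='11' vs H='010': no prefix
  D='11' vs C='011': no prefix
  D='11' vs B='10': no prefix
No violation found over all pairs.

YES -- this is a valid prefix code. No codeword is a prefix of any other codeword.


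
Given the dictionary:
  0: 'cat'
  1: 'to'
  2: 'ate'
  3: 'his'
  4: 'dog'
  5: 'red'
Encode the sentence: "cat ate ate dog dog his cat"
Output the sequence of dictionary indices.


Look up each word in the dictionary:
  'cat' -> 0
  'ate' -> 2
  'ate' -> 2
  'dog' -> 4
  'dog' -> 4
  'his' -> 3
  'cat' -> 0

Encoded: [0, 2, 2, 4, 4, 3, 0]


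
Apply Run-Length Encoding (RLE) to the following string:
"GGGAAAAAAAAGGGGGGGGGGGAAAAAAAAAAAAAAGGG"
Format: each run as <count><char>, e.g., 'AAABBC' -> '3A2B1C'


Scanning runs left to right:
  i=0: run of 'G' x 3 -> '3G'
  i=3: run of 'A' x 8 -> '8A'
  i=11: run of 'G' x 11 -> '11G'
  i=22: run of 'A' x 14 -> '14A'
  i=36: run of 'G' x 3 -> '3G'

RLE = 3G8A11G14A3G


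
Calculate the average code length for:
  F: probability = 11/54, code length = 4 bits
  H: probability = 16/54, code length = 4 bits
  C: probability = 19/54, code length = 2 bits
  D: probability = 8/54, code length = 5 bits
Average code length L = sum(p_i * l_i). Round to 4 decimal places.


Weighted contributions p_i * l_i:
  F: (11/54) * 4 = 44/54
  H: (16/54) * 4 = 64/54
  C: (19/54) * 2 = 38/54
  D: (8/54) * 5 = 40/54
Sum = (44 + 64 + 38 + 40)/54 = 186/54

L = 186/54 = 3.4444 bits/symbol


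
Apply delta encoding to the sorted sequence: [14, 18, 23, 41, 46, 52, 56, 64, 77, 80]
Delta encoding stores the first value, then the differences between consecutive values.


First value: 14
Deltas:
  18 - 14 = 4
  23 - 18 = 5
  41 - 23 = 18
  46 - 41 = 5
  52 - 46 = 6
  56 - 52 = 4
  64 - 56 = 8
  77 - 64 = 13
  80 - 77 = 3


Delta encoded: [14, 4, 5, 18, 5, 6, 4, 8, 13, 3]


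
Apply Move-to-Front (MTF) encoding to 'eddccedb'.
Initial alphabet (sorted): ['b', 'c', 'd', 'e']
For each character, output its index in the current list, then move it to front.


MTF encoding:
'e': index 3 in ['b', 'c', 'd', 'e'] -> ['e', 'b', 'c', 'd']
'd': index 3 in ['e', 'b', 'c', 'd'] -> ['d', 'e', 'b', 'c']
'd': index 0 in ['d', 'e', 'b', 'c'] -> ['d', 'e', 'b', 'c']
'c': index 3 in ['d', 'e', 'b', 'c'] -> ['c', 'd', 'e', 'b']
'c': index 0 in ['c', 'd', 'e', 'b'] -> ['c', 'd', 'e', 'b']
'e': index 2 in ['c', 'd', 'e', 'b'] -> ['e', 'c', 'd', 'b']
'd': index 2 in ['e', 'c', 'd', 'b'] -> ['d', 'e', 'c', 'b']
'b': index 3 in ['d', 'e', 'c', 'b'] -> ['b', 'd', 'e', 'c']


Output: [3, 3, 0, 3, 0, 2, 2, 3]


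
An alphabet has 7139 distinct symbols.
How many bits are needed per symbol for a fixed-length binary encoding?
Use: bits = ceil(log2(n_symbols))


log2(7139) = 12.8015
Bracket: 2^12 = 4096 < 7139 <= 2^13 = 8192
So ceil(log2(7139)) = 13

bits = ceil(log2(7139)) = ceil(12.8015) = 13 bits


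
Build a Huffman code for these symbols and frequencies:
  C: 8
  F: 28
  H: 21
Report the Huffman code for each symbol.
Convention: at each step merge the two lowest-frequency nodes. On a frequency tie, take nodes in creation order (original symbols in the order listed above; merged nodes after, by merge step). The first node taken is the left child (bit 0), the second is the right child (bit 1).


Huffman tree construction:
Step 1: Merge C(8) + H(21) = 29
Step 2: Merge F(28) + (C+H)(29) = 57
Read each symbol's code off the tree from the root (left child = 0, right child = 1).

Codes:
  C: 10 (length 2)
  F: 0 (length 1)
  H: 11 (length 2)
Average code length: 86/57 = 1.5088 bits/symbol


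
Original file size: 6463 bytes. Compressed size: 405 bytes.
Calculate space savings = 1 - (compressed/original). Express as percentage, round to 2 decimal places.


ratio = compressed/original = 405/6463 = 0.062664
savings = 1 - ratio = 1 - 0.062664 = 0.937336
as a percentage: 0.937336 * 100 = 93.73%

Space savings = 1 - 405/6463 = 93.73%


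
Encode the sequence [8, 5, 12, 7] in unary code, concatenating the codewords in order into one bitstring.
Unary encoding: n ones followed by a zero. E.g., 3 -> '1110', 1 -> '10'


Encode each number as n ones followed by a terminating 0:
  8 -> 111111110 (9 bits)
  5 -> 111110 (6 bits)
  12 -> 1111111111110 (13 bits)
  7 -> 11111110 (8 bits)
Total length = 9 + 6 + 13 + 8 = 36 bits.

Unary([8, 5, 12, 7]) = 111111110111110111111111111011111110 (36 bits)


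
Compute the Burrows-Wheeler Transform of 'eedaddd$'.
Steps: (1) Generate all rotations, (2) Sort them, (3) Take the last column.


Rotations (sorted):
  0: $eedaddd -> last char: d
  1: addd$eed -> last char: d
  2: d$eedadd -> last char: d
  3: daddd$ee -> last char: e
  4: dd$eedad -> last char: d
  5: ddd$eeda -> last char: a
  6: edaddd$e -> last char: e
  7: eedaddd$ -> last char: $


BWT = dddedae$


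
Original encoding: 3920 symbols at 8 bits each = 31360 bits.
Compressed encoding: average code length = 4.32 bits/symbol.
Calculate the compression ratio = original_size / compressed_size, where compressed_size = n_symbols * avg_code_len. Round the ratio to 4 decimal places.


original_size = n_symbols * orig_bits = 3920 * 8 = 31360 bits
compressed_size = n_symbols * avg_code_len = 3920 * 4.32 = 16934.4 bits
ratio = original_size / compressed_size = 31360 / 16934.4 = 1.8519

Compression ratio = 1.8519


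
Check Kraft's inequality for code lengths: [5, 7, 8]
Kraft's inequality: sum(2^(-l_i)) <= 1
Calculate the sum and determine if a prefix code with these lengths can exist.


Sum = 2^(-5) + 2^(-7) + 2^(-8)
    = 0.03125 + 0.0078125 + 0.00390625
    = 11/256 = 0.04296875
Since 0.04296875 <= 1, Kraft's inequality IS satisfied.
A prefix code with these lengths CAN exist.

Kraft sum = 0.04296875. Satisfied.


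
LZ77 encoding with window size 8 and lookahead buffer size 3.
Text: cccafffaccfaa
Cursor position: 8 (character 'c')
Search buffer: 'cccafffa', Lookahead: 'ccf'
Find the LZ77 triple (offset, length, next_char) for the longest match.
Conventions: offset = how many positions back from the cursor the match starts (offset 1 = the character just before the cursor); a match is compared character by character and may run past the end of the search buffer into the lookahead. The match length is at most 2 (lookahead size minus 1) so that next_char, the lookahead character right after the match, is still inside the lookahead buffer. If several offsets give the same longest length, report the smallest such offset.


Try each offset into the search buffer:
  offset=1 (pos 7, char 'a'): match length 0
  offset=2 (pos 6, char 'f'): match length 0
  offset=3 (pos 5, char 'f'): match length 0
  offset=4 (pos 4, char 'f'): match length 0
  offset=5 (pos 3, char 'a'): match length 0
  offset=6 (pos 2, char 'c'): match length 1
  offset=7 (pos 1, char 'c'): match length 2
  offset=8 (pos 0, char 'c'): match length 2
Longest match has length 2, found at offsets 7, 8; take the smallest, offset 7.
next_char = character at position 8 + 2 = 10 -> 'f'

Best match: offset=7, length=2 (matching 'cc' starting at position 1)
LZ77 triple: (7, 2, 'f')


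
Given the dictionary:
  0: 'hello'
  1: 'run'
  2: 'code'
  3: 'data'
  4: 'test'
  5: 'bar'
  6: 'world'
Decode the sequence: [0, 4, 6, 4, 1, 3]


Look up each index in the dictionary:
  0 -> 'hello'
  4 -> 'test'
  6 -> 'world'
  4 -> 'test'
  1 -> 'run'
  3 -> 'data'

Decoded: "hello test world test run data"


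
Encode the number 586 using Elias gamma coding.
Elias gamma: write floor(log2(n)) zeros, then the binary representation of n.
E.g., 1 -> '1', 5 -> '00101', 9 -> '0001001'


num_bits = floor(log2(586)) + 1 = 10
leading_zeros = num_bits - 1 = 9
binary(586) = 1001001010

Elias gamma(586) = '000000000' + '1001001010' = 0000000001001001010 (19 bits)


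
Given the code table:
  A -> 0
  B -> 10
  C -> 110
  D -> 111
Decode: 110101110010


Decoding:
110 -> C
10 -> B
111 -> D
0 -> A
0 -> A
10 -> B


Result: CBDAAB


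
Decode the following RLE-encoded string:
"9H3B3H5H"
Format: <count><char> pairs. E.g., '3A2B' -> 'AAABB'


Expanding each <count><char> pair:
  9H -> 'HHHHHHHHH'
  3B -> 'BBB'
  3H -> 'HHH'
  5H -> 'HHHHH'

Decoded = HHHHHHHHHBBBHHHHHHHH


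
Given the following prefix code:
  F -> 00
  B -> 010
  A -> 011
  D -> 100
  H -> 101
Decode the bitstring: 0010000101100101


Decoding step by step:
Bits 00 -> F
Bits 100 -> D
Bits 00 -> F
Bits 101 -> H
Bits 100 -> D
Bits 101 -> H


Decoded message: FDFHDH


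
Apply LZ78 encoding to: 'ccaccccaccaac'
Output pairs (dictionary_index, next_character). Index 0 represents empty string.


LZ78 encoding steps:
Dictionary: {0: ''}
Step 1: w='' (idx 0), next='c' -> output (0, 'c'), add 'c' as idx 1
Step 2: w='c' (idx 1), next='a' -> output (1, 'a'), add 'ca' as idx 2
Step 3: w='c' (idx 1), next='c' -> output (1, 'c'), add 'cc' as idx 3
Step 4: w='cc' (idx 3), next='a' -> output (3, 'a'), add 'cca' as idx 4
Step 5: w='cca' (idx 4), next='a' -> output (4, 'a'), add 'ccaa' as idx 5
Step 6: w='c' (idx 1), end of input -> output (1, '')


Encoded: [(0, 'c'), (1, 'a'), (1, 'c'), (3, 'a'), (4, 'a'), (1, '')]


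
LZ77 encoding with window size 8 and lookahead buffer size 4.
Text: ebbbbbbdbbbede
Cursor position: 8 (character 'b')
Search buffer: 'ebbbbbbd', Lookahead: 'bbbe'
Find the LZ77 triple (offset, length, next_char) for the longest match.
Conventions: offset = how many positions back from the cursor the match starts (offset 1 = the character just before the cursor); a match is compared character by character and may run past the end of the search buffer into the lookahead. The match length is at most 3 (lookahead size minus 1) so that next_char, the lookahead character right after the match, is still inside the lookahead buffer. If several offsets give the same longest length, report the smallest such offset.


Try each offset into the search buffer:
  offset=1 (pos 7, char 'd'): match length 0
  offset=2 (pos 6, char 'b'): match length 1
  offset=3 (pos 5, char 'b'): match length 2
  offset=4 (pos 4, char 'b'): match length 3
  offset=5 (pos 3, char 'b'): match length 3
  offset=6 (pos 2, char 'b'): match length 3
  offset=7 (pos 1, char 'b'): match length 3
  offset=8 (pos 0, char 'e'): match length 0
Longest match has length 3, found at offsets 4, 5, 6, 7; take the smallest, offset 4.
next_char = character at position 8 + 3 = 11 -> 'e'

Best match: offset=4, length=3 (matching 'bbb' starting at position 4)
LZ77 triple: (4, 3, 'e')


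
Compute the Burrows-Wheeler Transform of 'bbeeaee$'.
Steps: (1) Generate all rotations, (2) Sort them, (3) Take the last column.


Rotations (sorted):
  0: $bbeeaee -> last char: e
  1: aee$bbee -> last char: e
  2: bbeeaee$ -> last char: $
  3: beeaee$b -> last char: b
  4: e$bbeeae -> last char: e
  5: eaee$bbe -> last char: e
  6: ee$bbeea -> last char: a
  7: eeaee$bb -> last char: b


BWT = ee$beeab


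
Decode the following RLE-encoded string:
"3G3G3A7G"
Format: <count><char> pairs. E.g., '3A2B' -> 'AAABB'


Expanding each <count><char> pair:
  3G -> 'GGG'
  3G -> 'GGG'
  3A -> 'AAA'
  7G -> 'GGGGGGG'

Decoded = GGGGGGAAAGGGGGGG


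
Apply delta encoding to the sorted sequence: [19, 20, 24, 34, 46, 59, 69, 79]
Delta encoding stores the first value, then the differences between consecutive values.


First value: 19
Deltas:
  20 - 19 = 1
  24 - 20 = 4
  34 - 24 = 10
  46 - 34 = 12
  59 - 46 = 13
  69 - 59 = 10
  79 - 69 = 10


Delta encoded: [19, 1, 4, 10, 12, 13, 10, 10]


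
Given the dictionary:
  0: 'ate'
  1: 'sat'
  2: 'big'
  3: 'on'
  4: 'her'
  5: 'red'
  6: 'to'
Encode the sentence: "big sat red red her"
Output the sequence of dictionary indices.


Look up each word in the dictionary:
  'big' -> 2
  'sat' -> 1
  'red' -> 5
  'red' -> 5
  'her' -> 4

Encoded: [2, 1, 5, 5, 4]


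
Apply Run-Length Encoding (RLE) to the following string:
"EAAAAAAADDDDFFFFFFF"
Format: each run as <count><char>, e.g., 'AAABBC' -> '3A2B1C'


Scanning runs left to right:
  i=0: run of 'E' x 1 -> '1E'
  i=1: run of 'A' x 7 -> '7A'
  i=8: run of 'D' x 4 -> '4D'
  i=12: run of 'F' x 7 -> '7F'

RLE = 1E7A4D7F


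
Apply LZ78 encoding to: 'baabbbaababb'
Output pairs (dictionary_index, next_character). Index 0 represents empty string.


LZ78 encoding steps:
Dictionary: {0: ''}
Step 1: w='' (idx 0), next='b' -> output (0, 'b'), add 'b' as idx 1
Step 2: w='' (idx 0), next='a' -> output (0, 'a'), add 'a' as idx 2
Step 3: w='a' (idx 2), next='b' -> output (2, 'b'), add 'ab' as idx 3
Step 4: w='b' (idx 1), next='b' -> output (1, 'b'), add 'bb' as idx 4
Step 5: w='a' (idx 2), next='a' -> output (2, 'a'), add 'aa' as idx 5
Step 6: w='b' (idx 1), next='a' -> output (1, 'a'), add 'ba' as idx 6
Step 7: w='bb' (idx 4), end of input -> output (4, '')


Encoded: [(0, 'b'), (0, 'a'), (2, 'b'), (1, 'b'), (2, 'a'), (1, 'a'), (4, '')]


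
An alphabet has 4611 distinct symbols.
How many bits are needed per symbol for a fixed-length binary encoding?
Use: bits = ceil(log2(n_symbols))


log2(4611) = 12.1709
Bracket: 2^12 = 4096 < 4611 <= 2^13 = 8192
So ceil(log2(4611)) = 13

bits = ceil(log2(4611)) = ceil(12.1709) = 13 bits


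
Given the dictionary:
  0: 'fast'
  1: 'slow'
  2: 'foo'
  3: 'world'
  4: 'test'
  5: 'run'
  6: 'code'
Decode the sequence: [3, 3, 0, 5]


Look up each index in the dictionary:
  3 -> 'world'
  3 -> 'world'
  0 -> 'fast'
  5 -> 'run'

Decoded: "world world fast run"


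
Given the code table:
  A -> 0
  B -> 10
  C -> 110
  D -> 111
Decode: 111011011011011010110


Decoding:
111 -> D
0 -> A
110 -> C
110 -> C
110 -> C
110 -> C
10 -> B
110 -> C


Result: DACCCCBC


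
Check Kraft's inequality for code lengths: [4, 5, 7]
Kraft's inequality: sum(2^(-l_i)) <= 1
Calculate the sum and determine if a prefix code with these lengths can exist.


Sum = 2^(-4) + 2^(-5) + 2^(-7)
    = 0.0625 + 0.03125 + 0.0078125
    = 13/128 = 0.1015625
Since 0.1015625 <= 1, Kraft's inequality IS satisfied.
A prefix code with these lengths CAN exist.

Kraft sum = 0.1015625. Satisfied.


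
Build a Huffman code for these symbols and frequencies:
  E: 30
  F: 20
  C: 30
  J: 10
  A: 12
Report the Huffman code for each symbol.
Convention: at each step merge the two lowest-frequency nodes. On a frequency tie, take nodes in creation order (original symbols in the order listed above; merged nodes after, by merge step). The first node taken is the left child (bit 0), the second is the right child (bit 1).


Huffman tree construction:
Step 1: Merge J(10) + A(12) = 22
Step 2: Merge F(20) + (J+A)(22) = 42
Step 3: Merge E(30) + C(30) = 60
Step 4: Merge (F+(J+A))(42) + (E+C)(60) = 102
Read each symbol's code off the tree from the root (left child = 0, right child = 1).

Codes:
  E: 10 (length 2)
  F: 00 (length 2)
  C: 11 (length 2)
  J: 010 (length 3)
  A: 011 (length 3)
Average code length: 226/102 = 2.2157 bits/symbol


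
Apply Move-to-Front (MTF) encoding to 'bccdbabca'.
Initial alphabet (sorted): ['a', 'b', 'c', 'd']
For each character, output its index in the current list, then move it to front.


MTF encoding:
'b': index 1 in ['a', 'b', 'c', 'd'] -> ['b', 'a', 'c', 'd']
'c': index 2 in ['b', 'a', 'c', 'd'] -> ['c', 'b', 'a', 'd']
'c': index 0 in ['c', 'b', 'a', 'd'] -> ['c', 'b', 'a', 'd']
'd': index 3 in ['c', 'b', 'a', 'd'] -> ['d', 'c', 'b', 'a']
'b': index 2 in ['d', 'c', 'b', 'a'] -> ['b', 'd', 'c', 'a']
'a': index 3 in ['b', 'd', 'c', 'a'] -> ['a', 'b', 'd', 'c']
'b': index 1 in ['a', 'b', 'd', 'c'] -> ['b', 'a', 'd', 'c']
'c': index 3 in ['b', 'a', 'd', 'c'] -> ['c', 'b', 'a', 'd']
'a': index 2 in ['c', 'b', 'a', 'd'] -> ['a', 'c', 'b', 'd']


Output: [1, 2, 0, 3, 2, 3, 1, 3, 2]


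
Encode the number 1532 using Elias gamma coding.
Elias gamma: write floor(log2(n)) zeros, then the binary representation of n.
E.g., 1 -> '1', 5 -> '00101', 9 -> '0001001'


num_bits = floor(log2(1532)) + 1 = 11
leading_zeros = num_bits - 1 = 10
binary(1532) = 10111111100

Elias gamma(1532) = '0000000000' + '10111111100' = 000000000010111111100 (21 bits)


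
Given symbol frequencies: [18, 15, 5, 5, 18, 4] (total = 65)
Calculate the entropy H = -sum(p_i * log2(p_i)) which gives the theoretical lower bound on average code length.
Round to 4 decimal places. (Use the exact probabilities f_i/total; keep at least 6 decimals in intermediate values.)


Per-symbol terms -p_i * log2(p_i) with p_i = f_i/65:
  p = 18/65 = 0.276923: log2(p) = -1.852443, -p*log2(p) = 0.512984
  p = 15/65 = 0.230769: log2(p) = -2.115477, -p*log2(p) = 0.488187
  p = 5/65 = 0.076923: log2(p) = -3.700440, -p*log2(p) = 0.284649
  p = 5/65 = 0.076923: log2(p) = -3.700440, -p*log2(p) = 0.284649
  p = 18/65 = 0.276923: log2(p) = -1.852443, -p*log2(p) = 0.512984
  p = 4/65 = 0.061538: log2(p) = -4.022368, -p*log2(p) = 0.247530
H = 0.512984 + 0.488187 + 0.284649 + 0.284649 + 0.512984 + 0.247530 = 2.330983

H = 2.331 bits/symbol


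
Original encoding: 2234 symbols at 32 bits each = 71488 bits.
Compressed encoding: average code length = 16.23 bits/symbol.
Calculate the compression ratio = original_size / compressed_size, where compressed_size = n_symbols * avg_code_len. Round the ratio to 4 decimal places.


original_size = n_symbols * orig_bits = 2234 * 32 = 71488 bits
compressed_size = n_symbols * avg_code_len = 2234 * 16.23 = 36257.82 bits
ratio = original_size / compressed_size = 71488 / 36257.82 = 1.9717

Compression ratio = 1.9717


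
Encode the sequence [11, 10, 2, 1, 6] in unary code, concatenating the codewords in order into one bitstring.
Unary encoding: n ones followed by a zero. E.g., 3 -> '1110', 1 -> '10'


Encode each number as n ones followed by a terminating 0:
  11 -> 111111111110 (12 bits)
  10 -> 11111111110 (11 bits)
  2 -> 110 (3 bits)
  1 -> 10 (2 bits)
  6 -> 1111110 (7 bits)
Total length = 12 + 11 + 3 + 2 + 7 = 35 bits.

Unary([11, 10, 2, 1, 6]) = 11111111111011111111110110101111110 (35 bits)


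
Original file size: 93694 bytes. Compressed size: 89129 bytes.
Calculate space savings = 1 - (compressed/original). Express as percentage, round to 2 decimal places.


ratio = compressed/original = 89129/93694 = 0.951278
savings = 1 - ratio = 1 - 0.951278 = 0.048722
as a percentage: 0.048722 * 100 = 4.87%

Space savings = 1 - 89129/93694 = 4.87%


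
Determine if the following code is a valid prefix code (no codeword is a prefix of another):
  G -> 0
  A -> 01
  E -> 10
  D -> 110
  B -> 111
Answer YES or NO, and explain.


Checking each pair (does one codeword prefix another?):
  G='0' vs A='01': prefix -- VIOLATION

NO -- this is NOT a valid prefix code. G (0) is a prefix of A (01).
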